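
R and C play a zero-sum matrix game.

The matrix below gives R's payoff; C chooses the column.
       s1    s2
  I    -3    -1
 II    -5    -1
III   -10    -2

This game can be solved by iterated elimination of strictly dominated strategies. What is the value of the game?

-3

Row III is strictly dominated by row I (-3>-10, -1>-2); eliminate III.
Column s2 is strictly dominated by s1 for C (-3<-1, -5<-1); eliminate s2.
Row II is strictly dominated by row I (-3>-5); eliminate II.
Only (I, s1) remains, with payoff -3.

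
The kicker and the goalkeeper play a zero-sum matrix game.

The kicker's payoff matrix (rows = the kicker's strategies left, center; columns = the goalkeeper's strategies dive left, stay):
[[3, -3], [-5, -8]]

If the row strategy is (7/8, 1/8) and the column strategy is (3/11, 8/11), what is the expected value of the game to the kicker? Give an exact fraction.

-23/11

Against (3/11, 8/11), each row's expected payoff is left: -15/11; center: -79/11.
Taking the (7/8, 1/8)-weighted average: (7/8)·(-15/11) + (1/8)·(-79/11) = -23/11.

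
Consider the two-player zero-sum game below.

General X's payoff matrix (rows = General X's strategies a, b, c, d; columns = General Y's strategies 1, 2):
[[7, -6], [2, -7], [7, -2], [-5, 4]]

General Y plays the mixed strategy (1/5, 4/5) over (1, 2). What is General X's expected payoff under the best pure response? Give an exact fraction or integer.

11/5

a: (7)·(1/5) + (-6)·(4/5) = -17/5.
b: (2)·(1/5) + (-7)·(4/5) = -26/5.
c: (7)·(1/5) + (-2)·(4/5) = -1/5.
d: (-5)·(1/5) + (4)·(4/5) = 11/5.
The best pure response is d with expected payoff 11/5.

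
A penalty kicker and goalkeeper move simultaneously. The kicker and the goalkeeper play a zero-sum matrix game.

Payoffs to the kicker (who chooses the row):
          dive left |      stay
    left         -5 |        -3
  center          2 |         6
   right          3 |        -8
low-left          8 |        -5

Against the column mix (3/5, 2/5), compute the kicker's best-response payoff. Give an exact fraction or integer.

18/5

left: (-5)·(3/5) + (-3)·(2/5) = -21/5.
center: (2)·(3/5) + (6)·(2/5) = 18/5.
right: (3)·(3/5) + (-8)·(2/5) = -7/5.
low-left: (8)·(3/5) + (-5)·(2/5) = 14/5.
The best pure response is center with expected payoff 18/5.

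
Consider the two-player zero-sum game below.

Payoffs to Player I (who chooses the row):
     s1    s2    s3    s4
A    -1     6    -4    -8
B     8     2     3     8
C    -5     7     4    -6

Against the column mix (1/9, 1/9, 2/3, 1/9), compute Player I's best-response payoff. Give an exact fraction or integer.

4

A: (-1)·(1/9) + (6)·(1/9) + (-4)·(2/3) + (-8)·(1/9) = -3.
B: (8)·(1/9) + (2)·(1/9) + (3)·(2/3) + (8)·(1/9) = 4.
C: (-5)·(1/9) + (7)·(1/9) + (4)·(2/3) + (-6)·(1/9) = 20/9.
The best pure response is B with expected payoff 4.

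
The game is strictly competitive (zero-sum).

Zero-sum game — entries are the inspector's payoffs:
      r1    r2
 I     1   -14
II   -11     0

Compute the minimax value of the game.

-77/13

Row minima are -14 and -11, so the inspector's maximin is -11; column maxima are 1 and 0, so the inspectee's minimax is 0. These differ, so the equilibrium is in mixed strategies.
Let the inspector play I with probability p. The inspectee is indifferent when p − 11(1−p) = −14p, giving p = 11/26.
Let the inspectee play r1 with probability q. The inspector is indifferent when q − 14(1−q) = −11q, giving q = 7/13.
The value is 1·(7/13) + (-14)·(6/13) = -77/13.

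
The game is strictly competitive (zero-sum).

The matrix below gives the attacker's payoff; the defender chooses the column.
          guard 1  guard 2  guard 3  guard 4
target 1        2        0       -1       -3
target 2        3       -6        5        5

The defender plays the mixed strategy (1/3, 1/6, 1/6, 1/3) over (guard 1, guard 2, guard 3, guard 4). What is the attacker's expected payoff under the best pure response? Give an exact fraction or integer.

5/2

target 1: (2)·(1/3) + (0)·(1/6) + (-1)·(1/6) + (-3)·(1/3) = -1/2.
target 2: (3)·(1/3) + (-6)·(1/6) + (5)·(1/6) + (5)·(1/3) = 5/2.
The best pure response is target 2 with expected payoff 5/2.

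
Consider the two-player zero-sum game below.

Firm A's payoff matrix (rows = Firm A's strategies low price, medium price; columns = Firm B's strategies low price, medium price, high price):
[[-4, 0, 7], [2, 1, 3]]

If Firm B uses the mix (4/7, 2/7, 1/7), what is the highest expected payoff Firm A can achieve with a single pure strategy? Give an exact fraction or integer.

low price: (-4)·(4/7) + (0)·(2/7) + (7)·(1/7) = -9/7.
medium price: (2)·(4/7) + (1)·(2/7) + (3)·(1/7) = 13/7.
The best pure response is medium price with expected payoff 13/7.

13/7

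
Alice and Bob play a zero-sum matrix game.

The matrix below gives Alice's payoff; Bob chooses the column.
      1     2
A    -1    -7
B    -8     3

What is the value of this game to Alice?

-59/17

Row minima are -7 and -8, so Alice's maximin is -7; column maxima are -1 and 3, so Bob's minimax is -1. These differ, so the equilibrium is in mixed strategies.
Let Alice play A with probability p. Bob is indifferent when −p − 8(1−p) = −7p + 3(1−p), giving p = 11/17.
Let Bob play 1 with probability q. Alice is indifferent when −q − 7(1−q) = −8q + 3(1−q), giving q = 10/17.
The value is -1·(10/17) + (-7)·(7/17) = -59/17.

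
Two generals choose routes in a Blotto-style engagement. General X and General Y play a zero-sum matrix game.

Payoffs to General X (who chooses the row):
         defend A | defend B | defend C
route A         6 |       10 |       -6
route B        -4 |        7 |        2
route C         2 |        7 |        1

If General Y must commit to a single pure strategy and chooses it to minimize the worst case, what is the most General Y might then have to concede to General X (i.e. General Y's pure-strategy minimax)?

2

The worst case (largest entry) in each column is defend A: 6, defend B: 10, defend C: 2.
The best (smallest) of these is 2.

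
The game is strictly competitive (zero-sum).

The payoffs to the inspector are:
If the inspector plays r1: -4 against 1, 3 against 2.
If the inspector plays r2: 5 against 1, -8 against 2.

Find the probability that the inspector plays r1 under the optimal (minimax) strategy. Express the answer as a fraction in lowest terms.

Row minima are -4 and -8, so the inspector's maximin is -4; column maxima are 5 and 3, so the inspectee's minimax is 3. These differ, so the equilibrium is in mixed strategies.
Let the inspector play r1 with probability p. The inspectee is indifferent when −4p + 5(1−p) = 3p − 8(1−p), giving p = 13/20.

13/20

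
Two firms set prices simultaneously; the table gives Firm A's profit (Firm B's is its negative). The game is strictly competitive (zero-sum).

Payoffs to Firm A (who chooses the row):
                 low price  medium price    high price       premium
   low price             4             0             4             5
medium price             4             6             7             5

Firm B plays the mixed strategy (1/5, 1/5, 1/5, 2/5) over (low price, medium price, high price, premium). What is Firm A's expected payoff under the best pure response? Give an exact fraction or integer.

27/5

low price: (4)·(1/5) + (0)·(1/5) + (4)·(1/5) + (5)·(2/5) = 18/5.
medium price: (4)·(1/5) + (6)·(1/5) + (7)·(1/5) + (5)·(2/5) = 27/5.
The best pure response is medium price with expected payoff 27/5.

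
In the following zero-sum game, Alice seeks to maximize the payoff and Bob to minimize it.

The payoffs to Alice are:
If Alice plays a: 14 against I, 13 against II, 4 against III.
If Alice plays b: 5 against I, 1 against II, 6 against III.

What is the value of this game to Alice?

37/7

Column I is strictly dominated by II for Bob (it gives Alice more in every row).
The remaining 2×2 game on (a, b) × (II, III) has no saddle point. Let Alice play a with probability p; indifference gives 13p + (1−p) = 4p + 6(1−p), so p = 5/14.
Similarly Bob's optimal q on II is 1/7, and the value is 13·(1/7) + (4)·(6/7) = 37/7.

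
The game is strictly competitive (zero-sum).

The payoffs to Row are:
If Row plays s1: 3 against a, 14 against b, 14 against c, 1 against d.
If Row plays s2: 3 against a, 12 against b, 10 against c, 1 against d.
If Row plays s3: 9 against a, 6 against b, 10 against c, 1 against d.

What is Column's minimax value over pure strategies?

The worst case (largest entry) in each column is a: 9, b: 14, c: 14, d: 1.
The best (smallest) of these is 1.

1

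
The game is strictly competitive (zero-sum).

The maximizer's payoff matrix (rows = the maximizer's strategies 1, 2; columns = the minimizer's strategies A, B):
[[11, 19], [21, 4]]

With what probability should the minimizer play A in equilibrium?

Row minima are 11 and 4, so the maximizer's maximin is 11; column maxima are 21 and 19, so the minimizer's minimax is 19. These differ, so the equilibrium is in mixed strategies.
Let the minimizer play A with probability q. The maximizer is indifferent when 11q + 19(1−q) = 21q + 4(1−q), giving q = 3/5.

3/5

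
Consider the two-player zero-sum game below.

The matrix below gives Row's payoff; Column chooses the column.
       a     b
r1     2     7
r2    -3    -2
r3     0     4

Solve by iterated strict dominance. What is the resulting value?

2

Column b is strictly dominated by a for Column (2<7, -3<-2, 0<4); eliminate b.
Row r2 is strictly dominated by row r1 (2>-3); eliminate r2.
Row r3 is strictly dominated by row r1 (2>0); eliminate r3.
Only (r1, a) remains, with payoff 2.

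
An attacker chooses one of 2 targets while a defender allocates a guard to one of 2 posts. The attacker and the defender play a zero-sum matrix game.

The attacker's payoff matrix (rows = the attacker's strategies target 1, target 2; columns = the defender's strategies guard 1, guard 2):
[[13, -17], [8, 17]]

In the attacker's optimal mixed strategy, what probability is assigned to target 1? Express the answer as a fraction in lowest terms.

Row minima are -17 and 8, so the attacker's maximin is 8; column maxima are 13 and 17, so the defender's minimax is 13. These differ, so the equilibrium is in mixed strategies.
Let the attacker play target 1 with probability p. The defender is indifferent when 13p + 8(1−p) = −17p + 17(1−p), giving p = 3/13.

3/13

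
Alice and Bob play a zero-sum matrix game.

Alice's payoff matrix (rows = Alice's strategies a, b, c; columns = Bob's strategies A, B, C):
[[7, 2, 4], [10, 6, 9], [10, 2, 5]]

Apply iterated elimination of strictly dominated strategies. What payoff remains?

6

Column C is strictly dominated by B for Bob (2<4, 6<9, 2<5); eliminate C.
Row a is strictly dominated by row b (10>7, 6>2); eliminate a.
Column A is strictly dominated by B for Bob (6<10, 2<10); eliminate A.
Row c is strictly dominated by row b (6>2); eliminate c.
Only (b, B) remains, with payoff 6.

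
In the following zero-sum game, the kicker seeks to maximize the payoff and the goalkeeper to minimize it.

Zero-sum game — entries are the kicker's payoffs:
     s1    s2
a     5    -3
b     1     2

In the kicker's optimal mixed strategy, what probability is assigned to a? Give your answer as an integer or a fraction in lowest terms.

1/9

Row minima are -3 and 1, so the kicker's maximin is 1; column maxima are 5 and 2, so the goalkeeper's minimax is 2. These differ, so the equilibrium is in mixed strategies.
Let the kicker play a with probability p. The goalkeeper is indifferent when 5p + (1−p) = −3p + 2(1−p), giving p = 1/9.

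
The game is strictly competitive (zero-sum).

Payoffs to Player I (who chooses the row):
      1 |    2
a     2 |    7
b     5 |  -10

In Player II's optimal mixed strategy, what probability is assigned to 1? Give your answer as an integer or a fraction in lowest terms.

Row minima are 2 and -10, so Player I's maximin is 2; column maxima are 5 and 7, so Player II's minimax is 5. These differ, so the equilibrium is in mixed strategies.
Let Player II play 1 with probability q. Player I is indifferent when 2q + 7(1−q) = 5q − 10(1−q), giving q = 17/20.

17/20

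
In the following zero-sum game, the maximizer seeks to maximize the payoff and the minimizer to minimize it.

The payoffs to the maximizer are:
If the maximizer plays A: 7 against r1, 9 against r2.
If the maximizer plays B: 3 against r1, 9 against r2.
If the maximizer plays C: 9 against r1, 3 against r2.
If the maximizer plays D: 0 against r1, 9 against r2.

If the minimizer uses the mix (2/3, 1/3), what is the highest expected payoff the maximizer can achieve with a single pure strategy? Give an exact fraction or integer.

23/3

A: (7)·(2/3) + (9)·(1/3) = 23/3.
B: (3)·(2/3) + (9)·(1/3) = 5.
C: (9)·(2/3) + (3)·(1/3) = 7.
D: (0)·(2/3) + (9)·(1/3) = 3.
The best pure response is A with expected payoff 23/3.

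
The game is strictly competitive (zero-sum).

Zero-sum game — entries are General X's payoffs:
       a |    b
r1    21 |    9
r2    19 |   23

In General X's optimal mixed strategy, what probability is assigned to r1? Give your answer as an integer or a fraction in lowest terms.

1/4

Row minima are 9 and 19, so General X's maximin is 19; column maxima are 21 and 23, so General Y's minimax is 21. These differ, so the equilibrium is in mixed strategies.
Let General X play r1 with probability p. General Y is indifferent when 21p + 19(1−p) = 9p + 23(1−p), giving p = 1/4.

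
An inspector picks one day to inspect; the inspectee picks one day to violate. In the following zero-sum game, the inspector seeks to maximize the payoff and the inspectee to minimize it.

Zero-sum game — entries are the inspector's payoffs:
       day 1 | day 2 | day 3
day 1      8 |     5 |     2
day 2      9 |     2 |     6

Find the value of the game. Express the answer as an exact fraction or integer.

26/7

Column day 1 is strictly dominated by day 3 for the inspectee (it gives the inspector more in every row).
The remaining 2×2 game on (day 1, day 2) × (day 2, day 3) has no saddle point. Let the inspector play day 1 with probability p; indifference gives 5p + 2(1−p) = 2p + 6(1−p), so p = 4/7.
Similarly the inspectee's optimal q on day 2 is 4/7, and the value is 5·(4/7) + (2)·(3/7) = 26/7.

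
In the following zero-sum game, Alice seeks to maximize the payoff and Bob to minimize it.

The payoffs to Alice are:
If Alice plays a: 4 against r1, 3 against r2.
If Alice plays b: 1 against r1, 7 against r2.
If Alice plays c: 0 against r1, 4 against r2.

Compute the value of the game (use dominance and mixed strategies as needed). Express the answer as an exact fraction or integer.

25/7

Row c is strictly dominated by row b, so Alice never plays it.
The remaining 2×2 game on (a, b) × (r1, r2) has no saddle point. Let Alice play a with probability p; indifference gives 4p + (1−p) = 3p + 7(1−p), so p = 6/7.
Similarly Bob's optimal q on r1 is 4/7, and the value is 4·(4/7) + (3)·(3/7) = 25/7.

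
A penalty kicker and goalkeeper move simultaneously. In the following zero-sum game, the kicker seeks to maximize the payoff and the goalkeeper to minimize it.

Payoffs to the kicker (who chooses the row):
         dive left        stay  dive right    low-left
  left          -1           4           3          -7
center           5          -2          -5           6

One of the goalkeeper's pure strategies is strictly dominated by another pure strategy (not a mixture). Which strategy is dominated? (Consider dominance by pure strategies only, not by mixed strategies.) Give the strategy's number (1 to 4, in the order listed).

2

The goalkeeper prefers columns that give the kicker less. Compare stay with dive right: 3 < 4, -5 < -2.
So dive right strictly dominates stay for the goalkeeper; stay is strictly dominated.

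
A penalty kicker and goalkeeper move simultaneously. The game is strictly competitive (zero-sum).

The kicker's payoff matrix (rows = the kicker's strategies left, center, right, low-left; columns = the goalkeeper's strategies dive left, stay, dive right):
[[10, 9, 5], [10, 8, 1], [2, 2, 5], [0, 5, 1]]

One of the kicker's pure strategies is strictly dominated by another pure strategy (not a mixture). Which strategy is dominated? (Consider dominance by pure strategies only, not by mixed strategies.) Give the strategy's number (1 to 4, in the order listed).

Compare low-left with left: 10 > 0, 9 > 5, 5 > 1.
So left strictly dominates low-left for the kicker; low-left is strictly dominated.

4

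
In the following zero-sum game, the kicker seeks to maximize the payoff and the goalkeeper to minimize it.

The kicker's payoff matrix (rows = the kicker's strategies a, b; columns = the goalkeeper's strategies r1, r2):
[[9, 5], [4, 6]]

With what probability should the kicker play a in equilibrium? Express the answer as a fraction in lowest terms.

Row minima are 5 and 4, so the kicker's maximin is 5; column maxima are 9 and 6, so the goalkeeper's minimax is 6. These differ, so the equilibrium is in mixed strategies.
Let the kicker play a with probability p. The goalkeeper is indifferent when 9p + 4(1−p) = 5p + 6(1−p), giving p = 1/3.

1/3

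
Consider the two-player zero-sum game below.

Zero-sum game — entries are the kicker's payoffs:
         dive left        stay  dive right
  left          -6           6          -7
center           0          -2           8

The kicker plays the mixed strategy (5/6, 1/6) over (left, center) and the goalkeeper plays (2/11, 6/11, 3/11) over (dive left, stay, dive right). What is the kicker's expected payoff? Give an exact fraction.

9/22

Against (2/11, 6/11, 3/11), each row's expected payoff is left: 3/11; center: 12/11.
Taking the (5/6, 1/6)-weighted average: (5/6)·(3/11) + (1/6)·(12/11) = 9/22.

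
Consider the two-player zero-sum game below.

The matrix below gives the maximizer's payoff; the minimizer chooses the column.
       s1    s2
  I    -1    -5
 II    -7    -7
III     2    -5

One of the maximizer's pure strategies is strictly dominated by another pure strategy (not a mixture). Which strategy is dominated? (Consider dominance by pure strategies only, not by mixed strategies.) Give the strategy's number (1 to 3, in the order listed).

Compare II with I: -1 > -7, -5 > -7.
So I strictly dominates II for the maximizer; II is strictly dominated.

2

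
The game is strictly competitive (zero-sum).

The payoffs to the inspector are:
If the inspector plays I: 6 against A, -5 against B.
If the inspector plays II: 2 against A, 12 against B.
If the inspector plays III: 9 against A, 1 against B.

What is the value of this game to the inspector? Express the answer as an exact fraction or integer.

Row I is strictly dominated by row III, so the inspector never plays it.
The remaining 2×2 game on (II, III) × (A, B) has no saddle point. Let the inspector play II with probability p; indifference gives 2p + 9(1−p) = 12p + (1−p), so p = 4/9.
Similarly the inspectee's optimal q on A is 11/18, and the value is 2·(11/18) + (12)·(7/18) = 53/9.

53/9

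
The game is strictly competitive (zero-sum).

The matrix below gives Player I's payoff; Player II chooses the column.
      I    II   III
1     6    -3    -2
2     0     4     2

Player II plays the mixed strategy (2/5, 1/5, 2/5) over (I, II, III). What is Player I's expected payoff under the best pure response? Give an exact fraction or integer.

8/5

1: (6)·(2/5) + (-3)·(1/5) + (-2)·(2/5) = 1.
2: (0)·(2/5) + (4)·(1/5) + (2)·(2/5) = 8/5.
The best pure response is 2 with expected payoff 8/5.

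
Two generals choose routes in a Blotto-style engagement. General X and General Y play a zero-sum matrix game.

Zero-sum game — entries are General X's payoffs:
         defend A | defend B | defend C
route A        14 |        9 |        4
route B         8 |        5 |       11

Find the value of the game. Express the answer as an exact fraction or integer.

79/11

Column defend A is strictly dominated by defend B for General Y (it gives General X more in every row).
The remaining 2×2 game on (route A, route B) × (defend B, defend C) has no saddle point. Let General X play route A with probability p; indifference gives 9p + 5(1−p) = 4p + 11(1−p), so p = 6/11.
Similarly General Y's optimal q on defend B is 7/11, and the value is 9·(7/11) + (4)·(4/11) = 79/11.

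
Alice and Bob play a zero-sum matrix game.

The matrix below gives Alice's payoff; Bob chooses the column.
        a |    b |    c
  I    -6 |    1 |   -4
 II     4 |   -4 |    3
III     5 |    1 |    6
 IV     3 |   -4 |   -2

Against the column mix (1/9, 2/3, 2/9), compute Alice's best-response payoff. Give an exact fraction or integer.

23/9

I: (-6)·(1/9) + (1)·(2/3) + (-4)·(2/9) = -8/9.
II: (4)·(1/9) + (-4)·(2/3) + (3)·(2/9) = -14/9.
III: (5)·(1/9) + (1)·(2/3) + (6)·(2/9) = 23/9.
IV: (3)·(1/9) + (-4)·(2/3) + (-2)·(2/9) = -25/9.
The best pure response is III with expected payoff 23/9.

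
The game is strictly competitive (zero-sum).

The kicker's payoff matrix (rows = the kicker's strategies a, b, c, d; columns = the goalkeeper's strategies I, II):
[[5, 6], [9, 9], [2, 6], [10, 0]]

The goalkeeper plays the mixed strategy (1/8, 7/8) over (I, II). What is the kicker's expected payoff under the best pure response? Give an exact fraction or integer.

9

a: (5)·(1/8) + (6)·(7/8) = 47/8.
b: (9)·(1/8) + (9)·(7/8) = 9.
c: (2)·(1/8) + (6)·(7/8) = 11/2.
d: (10)·(1/8) + (0)·(7/8) = 5/4.
The best pure response is b with expected payoff 9.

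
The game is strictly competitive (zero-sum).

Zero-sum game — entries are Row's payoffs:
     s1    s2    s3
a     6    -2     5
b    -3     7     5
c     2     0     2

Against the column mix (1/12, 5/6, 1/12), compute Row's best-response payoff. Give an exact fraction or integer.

a: (6)·(1/12) + (-2)·(5/6) + (5)·(1/12) = -3/4.
b: (-3)·(1/12) + (7)·(5/6) + (5)·(1/12) = 6.
c: (2)·(1/12) + (0)·(5/6) + (2)·(1/12) = 1/3.
The best pure response is b with expected payoff 6.

6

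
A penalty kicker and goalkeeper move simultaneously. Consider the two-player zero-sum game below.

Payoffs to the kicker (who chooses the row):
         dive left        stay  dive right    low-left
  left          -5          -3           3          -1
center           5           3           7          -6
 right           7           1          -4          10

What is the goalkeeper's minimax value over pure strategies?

The worst case (largest entry) in each column is dive left: 7, stay: 3, dive right: 7, low-left: 10.
The best (smallest) of these is 3.

3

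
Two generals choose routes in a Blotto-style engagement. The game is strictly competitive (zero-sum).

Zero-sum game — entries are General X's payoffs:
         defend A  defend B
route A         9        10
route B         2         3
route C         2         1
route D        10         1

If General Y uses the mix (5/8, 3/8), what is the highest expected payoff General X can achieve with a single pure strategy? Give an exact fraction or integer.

75/8

route A: (9)·(5/8) + (10)·(3/8) = 75/8.
route B: (2)·(5/8) + (3)·(3/8) = 19/8.
route C: (2)·(5/8) + (1)·(3/8) = 13/8.
route D: (10)·(5/8) + (1)·(3/8) = 53/8.
The best pure response is route A with expected payoff 75/8.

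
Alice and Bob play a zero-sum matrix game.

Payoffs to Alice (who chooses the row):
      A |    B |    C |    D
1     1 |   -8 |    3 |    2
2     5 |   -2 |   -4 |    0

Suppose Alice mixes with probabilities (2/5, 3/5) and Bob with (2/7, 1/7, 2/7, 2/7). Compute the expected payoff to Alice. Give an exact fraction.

Against (2/7, 1/7, 2/7, 2/7), each row's expected payoff is 1: 4/7; 2: 0.
Taking the (2/5, 3/5)-weighted average: (2/5)·(4/7) + (3/5)·(0) = 8/35.

8/35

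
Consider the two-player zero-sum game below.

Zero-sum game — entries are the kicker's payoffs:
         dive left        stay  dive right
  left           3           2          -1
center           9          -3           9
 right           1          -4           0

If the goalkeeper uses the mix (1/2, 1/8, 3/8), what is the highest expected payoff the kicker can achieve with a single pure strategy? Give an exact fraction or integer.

left: (3)·(1/2) + (2)·(1/8) + (-1)·(3/8) = 11/8.
center: (9)·(1/2) + (-3)·(1/8) + (9)·(3/8) = 15/2.
right: (1)·(1/2) + (-4)·(1/8) + (0)·(3/8) = 0.
The best pure response is center with expected payoff 15/2.

15/2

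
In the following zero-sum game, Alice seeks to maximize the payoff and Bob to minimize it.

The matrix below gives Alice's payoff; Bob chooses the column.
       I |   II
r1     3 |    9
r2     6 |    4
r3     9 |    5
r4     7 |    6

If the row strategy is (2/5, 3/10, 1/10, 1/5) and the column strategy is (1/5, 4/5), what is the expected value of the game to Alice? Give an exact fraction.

Against (1/5, 4/5), each row's expected payoff is r1: 39/5; r2: 22/5; r3: 29/5; r4: 31/5.
Taking the (2/5, 3/10, 1/10, 1/5)-weighted average: (2/5)·(39/5) + (3/10)·(22/5) + (1/10)·(29/5) + (1/5)·(31/5) = 313/50.

313/50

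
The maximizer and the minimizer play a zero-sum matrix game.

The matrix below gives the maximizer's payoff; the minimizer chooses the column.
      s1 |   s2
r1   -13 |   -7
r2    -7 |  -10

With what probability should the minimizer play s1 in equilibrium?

Row minima are -13 and -10, so the maximizer's maximin is -10; column maxima are -7 and -7, so the minimizer's minimax is -7. These differ, so the equilibrium is in mixed strategies.
Let the minimizer play s1 with probability q. The maximizer is indifferent when −13q − 7(1−q) = −7q − 10(1−q), giving q = 1/3.

1/3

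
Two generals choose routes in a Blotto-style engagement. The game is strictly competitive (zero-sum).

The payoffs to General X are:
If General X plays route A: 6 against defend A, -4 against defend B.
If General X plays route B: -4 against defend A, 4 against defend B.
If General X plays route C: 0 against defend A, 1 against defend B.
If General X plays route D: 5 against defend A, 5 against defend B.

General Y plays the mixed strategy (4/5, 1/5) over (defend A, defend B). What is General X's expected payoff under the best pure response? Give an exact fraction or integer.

5

route A: (6)·(4/5) + (-4)·(1/5) = 4.
route B: (-4)·(4/5) + (4)·(1/5) = -12/5.
route C: (0)·(4/5) + (1)·(1/5) = 1/5.
route D: (5)·(4/5) + (5)·(1/5) = 5.
The best pure response is route D with expected payoff 5.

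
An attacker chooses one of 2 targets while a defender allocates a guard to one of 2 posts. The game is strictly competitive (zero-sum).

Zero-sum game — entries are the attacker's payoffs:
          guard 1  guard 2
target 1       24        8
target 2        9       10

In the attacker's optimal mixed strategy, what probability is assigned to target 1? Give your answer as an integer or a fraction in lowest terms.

Row minima are 8 and 9, so the attacker's maximin is 9; column maxima are 24 and 10, so the defender's minimax is 10. These differ, so the equilibrium is in mixed strategies.
Let the attacker play target 1 with probability p. The defender is indifferent when 24p + 9(1−p) = 8p + 10(1−p), giving p = 1/17.

1/17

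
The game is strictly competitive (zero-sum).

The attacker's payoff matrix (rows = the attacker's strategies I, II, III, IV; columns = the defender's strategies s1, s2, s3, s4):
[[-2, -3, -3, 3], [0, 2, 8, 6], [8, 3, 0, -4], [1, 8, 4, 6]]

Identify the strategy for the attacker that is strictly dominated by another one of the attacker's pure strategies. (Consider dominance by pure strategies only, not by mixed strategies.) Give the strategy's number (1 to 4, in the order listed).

Compare I with II: 0 > -2, 2 > -3, 8 > -3, 6 > 3.
So II strictly dominates I for the attacker; I is strictly dominated.

1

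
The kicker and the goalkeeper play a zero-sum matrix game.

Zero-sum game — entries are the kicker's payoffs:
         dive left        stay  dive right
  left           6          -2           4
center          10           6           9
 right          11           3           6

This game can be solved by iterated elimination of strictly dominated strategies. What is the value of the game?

6

Column dive left is strictly dominated by stay for the goalkeeper (-2<6, 6<10, 3<11); eliminate dive left.
Column dive right is strictly dominated by stay for the goalkeeper (-2<4, 6<9, 3<6); eliminate dive right.
Row left is strictly dominated by row center (6>-2); eliminate left.
Row right is strictly dominated by row center (6>3); eliminate right.
Only (center, stay) remains, with payoff 6.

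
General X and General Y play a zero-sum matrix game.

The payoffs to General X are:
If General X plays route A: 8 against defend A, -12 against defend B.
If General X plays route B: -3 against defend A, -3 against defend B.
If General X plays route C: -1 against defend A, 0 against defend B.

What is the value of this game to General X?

Row route B is strictly dominated by row route C, so General X never plays it.
The remaining 2×2 game on (route A, route C) × (defend A, defend B) has no saddle point. Let General X play route A with probability p; indifference gives 8p − (1−p) = −12p, so p = 1/21.
Similarly General Y's optimal q on defend A is 4/7, and the value is 8·(4/7) + (-12)·(3/7) = -4/7.

-4/7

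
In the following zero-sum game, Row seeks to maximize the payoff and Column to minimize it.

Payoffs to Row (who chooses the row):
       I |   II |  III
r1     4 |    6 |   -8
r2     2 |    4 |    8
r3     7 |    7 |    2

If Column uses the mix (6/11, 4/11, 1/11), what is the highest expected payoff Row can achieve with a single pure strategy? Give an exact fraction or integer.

r1: (4)·(6/11) + (6)·(4/11) + (-8)·(1/11) = 40/11.
r2: (2)·(6/11) + (4)·(4/11) + (8)·(1/11) = 36/11.
r3: (7)·(6/11) + (7)·(4/11) + (2)·(1/11) = 72/11.
The best pure response is r3 with expected payoff 72/11.

72/11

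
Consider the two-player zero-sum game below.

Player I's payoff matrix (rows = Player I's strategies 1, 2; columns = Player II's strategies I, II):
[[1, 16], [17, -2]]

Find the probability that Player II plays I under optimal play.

Row minima are 1 and -2, so Player I's maximin is 1; column maxima are 17 and 16, so Player II's minimax is 16. These differ, so the equilibrium is in mixed strategies.
Let Player II play I with probability q. Player I is indifferent when q + 16(1−q) = 17q − 2(1−q), giving q = 9/17.

9/17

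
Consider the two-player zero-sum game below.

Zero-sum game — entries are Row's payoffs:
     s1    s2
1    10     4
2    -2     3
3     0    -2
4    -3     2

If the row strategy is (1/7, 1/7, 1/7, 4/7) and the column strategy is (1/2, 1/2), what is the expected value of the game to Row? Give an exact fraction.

9/14

Against (1/2, 1/2), each row's expected payoff is 1: 7; 2: 1/2; 3: -1; 4: -1/2.
Taking the (1/7, 1/7, 1/7, 4/7)-weighted average: (1/7)·(7) + (1/7)·(1/2) + (1/7)·(-1) + (4/7)·(-1/2) = 9/14.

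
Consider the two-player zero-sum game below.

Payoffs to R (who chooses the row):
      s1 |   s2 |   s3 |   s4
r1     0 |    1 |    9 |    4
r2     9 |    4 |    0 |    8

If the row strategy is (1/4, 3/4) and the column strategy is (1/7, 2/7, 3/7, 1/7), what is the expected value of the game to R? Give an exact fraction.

Against (1/7, 2/7, 3/7, 1/7), each row's expected payoff is r1: 33/7; r2: 25/7.
Taking the (1/4, 3/4)-weighted average: (1/4)·(33/7) + (3/4)·(25/7) = 27/7.

27/7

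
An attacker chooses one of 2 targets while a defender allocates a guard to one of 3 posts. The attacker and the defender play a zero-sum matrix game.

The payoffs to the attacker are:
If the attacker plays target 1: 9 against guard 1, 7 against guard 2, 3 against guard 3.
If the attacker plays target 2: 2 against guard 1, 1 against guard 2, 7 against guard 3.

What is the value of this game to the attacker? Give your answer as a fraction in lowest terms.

Column guard 1 is strictly dominated by guard 2 for the defender (it gives the attacker more in every row).
The remaining 2×2 game on (target 1, target 2) × (guard 2, guard 3) has no saddle point. Let the attacker play target 1 with probability p; indifference gives 7p + (1−p) = 3p + 7(1−p), so p = 3/5.
Similarly the defender's optimal q on guard 2 is 2/5, and the value is 7·(2/5) + (3)·(3/5) = 23/5.

23/5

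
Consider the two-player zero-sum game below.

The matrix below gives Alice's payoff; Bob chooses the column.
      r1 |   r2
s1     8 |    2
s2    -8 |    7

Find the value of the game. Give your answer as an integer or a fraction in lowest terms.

Row minima are 2 and -8, so Alice's maximin is 2; column maxima are 8 and 7, so Bob's minimax is 7. These differ, so the equilibrium is in mixed strategies.
Let Alice play s1 with probability p. Bob is indifferent when 8p − 8(1−p) = 2p + 7(1−p), giving p = 5/7.
Let Bob play r1 with probability q. Alice is indifferent when 8q + 2(1−q) = −8q + 7(1−q), giving q = 5/21.
The value is 8·(5/21) + (2)·(16/21) = 24/7.

24/7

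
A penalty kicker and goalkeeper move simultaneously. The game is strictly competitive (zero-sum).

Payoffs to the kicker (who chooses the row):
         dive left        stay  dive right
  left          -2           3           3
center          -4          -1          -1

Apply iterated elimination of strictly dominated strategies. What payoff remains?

-2

Column dive right is strictly dominated by dive left for the goalkeeper (-2<3, -4<-1); eliminate dive right.
Row center is strictly dominated by row left (-2>-4, 3>-1); eliminate center.
Column stay is strictly dominated by dive left for the goalkeeper (-2<3); eliminate stay.
Only (left, dive left) remains, with payoff -2.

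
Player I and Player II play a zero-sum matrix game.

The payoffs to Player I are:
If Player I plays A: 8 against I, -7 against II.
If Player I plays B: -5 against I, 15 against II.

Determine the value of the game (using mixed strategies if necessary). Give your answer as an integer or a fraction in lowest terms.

17/7

Row minima are -7 and -5, so Player I's maximin is -5; column maxima are 8 and 15, so Player II's minimax is 8. These differ, so the equilibrium is in mixed strategies.
Let Player I play A with probability p. Player II is indifferent when 8p − 5(1−p) = −7p + 15(1−p), giving p = 4/7.
Let Player II play I with probability q. Player I is indifferent when 8q − 7(1−q) = −5q + 15(1−q), giving q = 22/35.
The value is 8·(22/35) + (-7)·(13/35) = 17/7.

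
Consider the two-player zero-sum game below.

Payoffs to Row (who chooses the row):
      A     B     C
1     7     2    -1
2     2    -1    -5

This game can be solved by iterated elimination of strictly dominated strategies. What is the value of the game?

-1

Column B is strictly dominated by C for Column (-1<2, -5<-1); eliminate B.
Column A is strictly dominated by C for Column (-1<7, -5<2); eliminate A.
Row 2 is strictly dominated by row 1 (-1>-5); eliminate 2.
Only (1, C) remains, with payoff -1.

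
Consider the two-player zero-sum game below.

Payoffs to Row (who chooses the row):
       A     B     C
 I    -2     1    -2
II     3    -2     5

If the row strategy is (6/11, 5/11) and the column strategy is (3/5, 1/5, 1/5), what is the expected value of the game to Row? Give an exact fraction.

18/55

Against (3/5, 1/5, 1/5), each row's expected payoff is I: -7/5; II: 12/5.
Taking the (6/11, 5/11)-weighted average: (6/11)·(-7/5) + (5/11)·(12/5) = 18/55.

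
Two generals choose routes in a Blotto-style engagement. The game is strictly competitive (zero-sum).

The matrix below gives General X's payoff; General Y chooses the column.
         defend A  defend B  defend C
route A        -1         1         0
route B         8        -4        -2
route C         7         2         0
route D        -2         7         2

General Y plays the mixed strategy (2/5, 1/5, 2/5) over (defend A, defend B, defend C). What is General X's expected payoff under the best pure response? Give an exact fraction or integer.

route A: (-1)·(2/5) + (1)·(1/5) + (0)·(2/5) = -1/5.
route B: (8)·(2/5) + (-4)·(1/5) + (-2)·(2/5) = 8/5.
route C: (7)·(2/5) + (2)·(1/5) + (0)·(2/5) = 16/5.
route D: (-2)·(2/5) + (7)·(1/5) + (2)·(2/5) = 7/5.
The best pure response is route C with expected payoff 16/5.

16/5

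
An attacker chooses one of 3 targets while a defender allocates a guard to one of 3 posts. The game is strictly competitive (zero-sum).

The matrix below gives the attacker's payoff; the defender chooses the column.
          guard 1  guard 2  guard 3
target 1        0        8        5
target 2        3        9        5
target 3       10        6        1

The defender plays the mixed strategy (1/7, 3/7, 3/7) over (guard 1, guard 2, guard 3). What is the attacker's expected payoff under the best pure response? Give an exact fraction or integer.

45/7

target 1: (0)·(1/7) + (8)·(3/7) + (5)·(3/7) = 39/7.
target 2: (3)·(1/7) + (9)·(3/7) + (5)·(3/7) = 45/7.
target 3: (10)·(1/7) + (6)·(3/7) + (1)·(3/7) = 31/7.
The best pure response is target 2 with expected payoff 45/7.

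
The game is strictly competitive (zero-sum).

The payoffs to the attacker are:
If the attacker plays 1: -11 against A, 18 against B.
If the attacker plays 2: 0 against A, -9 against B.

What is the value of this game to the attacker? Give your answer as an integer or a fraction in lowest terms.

Row minima are -11 and -9, so the attacker's maximin is -9; column maxima are 0 and 18, so the defender's minimax is 0. These differ, so the equilibrium is in mixed strategies.
Let the attacker play 1 with probability p. The defender is indifferent when −11p = 18p − 9(1−p), giving p = 9/38.
Let the defender play A with probability q. The attacker is indifferent when −11q + 18(1−q) = −9(1−q), giving q = 27/38.
The value is -11·(27/38) + (18)·(11/38) = -99/38.

-99/38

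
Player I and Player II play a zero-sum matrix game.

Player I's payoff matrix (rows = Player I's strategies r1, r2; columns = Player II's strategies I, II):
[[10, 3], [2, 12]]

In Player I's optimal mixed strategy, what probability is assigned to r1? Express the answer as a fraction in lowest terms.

Row minima are 3 and 2, so Player I's maximin is 3; column maxima are 10 and 12, so Player II's minimax is 10. These differ, so the equilibrium is in mixed strategies.
Let Player I play r1 with probability p. Player II is indifferent when 10p + 2(1−p) = 3p + 12(1−p), giving p = 10/17.

10/17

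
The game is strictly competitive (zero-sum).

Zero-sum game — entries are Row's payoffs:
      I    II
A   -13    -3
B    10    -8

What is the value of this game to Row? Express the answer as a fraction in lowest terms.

Row minima are -13 and -8, so Row's maximin is -8; column maxima are 10 and -3, so Column's minimax is -3. These differ, so the equilibrium is in mixed strategies.
Let Row play A with probability p. Column is indifferent when −13p + 10(1−p) = −3p − 8(1−p), giving p = 9/14.
Let Column play I with probability q. Row is indifferent when −13q − 3(1−q) = 10q − 8(1−q), giving q = 5/28.
The value is -13·(5/28) + (-3)·(23/28) = -67/14.

-67/14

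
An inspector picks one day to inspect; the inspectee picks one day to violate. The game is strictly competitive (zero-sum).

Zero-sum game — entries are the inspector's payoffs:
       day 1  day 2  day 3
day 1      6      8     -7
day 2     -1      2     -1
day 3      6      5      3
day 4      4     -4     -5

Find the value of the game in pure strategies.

Row minima: -7, -1, 3, -5 → the inspector's maximin is 3.
Column maxima: 6, 8, 3 → the inspectee's minimax is 3.
They coincide at (day 3, day 3), so the value is 3.

3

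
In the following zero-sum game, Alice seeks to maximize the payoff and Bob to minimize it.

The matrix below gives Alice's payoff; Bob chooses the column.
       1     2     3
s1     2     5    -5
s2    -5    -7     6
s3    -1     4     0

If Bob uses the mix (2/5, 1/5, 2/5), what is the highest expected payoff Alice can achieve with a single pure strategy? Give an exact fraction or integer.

s1: (2)·(2/5) + (5)·(1/5) + (-5)·(2/5) = -1/5.
s2: (-5)·(2/5) + (-7)·(1/5) + (6)·(2/5) = -1.
s3: (-1)·(2/5) + (4)·(1/5) + (0)·(2/5) = 2/5.
The best pure response is s3 with expected payoff 2/5.

2/5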